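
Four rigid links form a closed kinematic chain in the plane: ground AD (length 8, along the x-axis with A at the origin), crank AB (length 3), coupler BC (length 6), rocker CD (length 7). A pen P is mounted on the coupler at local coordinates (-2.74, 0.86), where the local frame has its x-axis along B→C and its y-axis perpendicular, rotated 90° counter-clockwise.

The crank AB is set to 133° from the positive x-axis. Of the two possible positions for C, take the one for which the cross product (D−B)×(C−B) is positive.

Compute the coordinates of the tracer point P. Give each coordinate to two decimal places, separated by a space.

A=(0,0), D=(8.00,0)
B = A + 3.00·(cos133°, sin133°) = (-2.0460, 2.1941)
|BD| = 10.2828
circle(B,6.00) ∩ circle(D,7.00): a=4.5093, h=3.9581
  candidates: C₊=(3.2040,5.0988) cross=40.700; C₋=(1.5149,-2.6350) cross=-40.700
  mode + wants cross > 0 → take C=(3.2040,5.0988) (cross=40.700)
ex = (C−B)/|BC| = (0.8750,0.4841); ey = (-0.4841,0.8750)
P = B + -2.74·ex + 0.86·ey = (-4.8598,1.6200)

-4.86 1.62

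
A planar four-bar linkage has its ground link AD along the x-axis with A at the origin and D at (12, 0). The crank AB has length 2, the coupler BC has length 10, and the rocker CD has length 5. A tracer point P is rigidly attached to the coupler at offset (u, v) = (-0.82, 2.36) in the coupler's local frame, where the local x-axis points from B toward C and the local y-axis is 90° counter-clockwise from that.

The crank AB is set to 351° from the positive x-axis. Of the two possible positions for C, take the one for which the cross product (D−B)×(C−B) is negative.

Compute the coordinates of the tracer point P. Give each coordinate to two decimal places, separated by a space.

2.32 2.16

A=(0,0), D=(12.00,0)
B = A + 2.00·(cos351°, sin351°) = (1.9754, -0.3129)
|BD| = 10.0295
circle(B,10.00) ∩ circle(D,5.00): a=8.7537, h=4.8345
  candidates: C₊=(10.5740,4.7923) cross=48.488; C₋=(10.8756,-4.8719) cross=-48.488
  mode - wants cross < 0 → take C=(10.8756,-4.8719) (cross=-48.488)
ex = (C−B)/|BC| = (0.8900,-0.4559); ey = (0.4559,0.8900)
P = B + -0.82·ex + 2.36·ey = (2.3215,2.1614)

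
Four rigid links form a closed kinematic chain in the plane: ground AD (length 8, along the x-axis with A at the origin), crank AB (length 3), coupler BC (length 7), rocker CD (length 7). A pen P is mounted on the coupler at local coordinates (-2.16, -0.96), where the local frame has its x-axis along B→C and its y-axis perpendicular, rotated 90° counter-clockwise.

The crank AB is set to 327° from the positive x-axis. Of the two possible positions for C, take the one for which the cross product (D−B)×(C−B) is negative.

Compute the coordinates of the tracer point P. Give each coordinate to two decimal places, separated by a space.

A=(0,0), D=(8.00,0)
B = A + 3.00·(cos327°, sin327°) = (2.5160, -1.6339)
|BD| = 5.7222
circle(B,7.00) ∩ circle(D,7.00): a=2.8611, h=6.3886
  candidates: C₊=(3.4338,5.3057) cross=36.557; C₋=(7.0822,-6.9396) cross=-36.557
  mode - wants cross < 0 → take C=(7.0822,-6.9396) (cross=-36.557)
ex = (C−B)/|BC| = (0.6523,-0.7580); ey = (0.7580,0.6523)
P = B + -2.16·ex + -0.96·ey = (0.3794,-0.6230)

0.38 -0.62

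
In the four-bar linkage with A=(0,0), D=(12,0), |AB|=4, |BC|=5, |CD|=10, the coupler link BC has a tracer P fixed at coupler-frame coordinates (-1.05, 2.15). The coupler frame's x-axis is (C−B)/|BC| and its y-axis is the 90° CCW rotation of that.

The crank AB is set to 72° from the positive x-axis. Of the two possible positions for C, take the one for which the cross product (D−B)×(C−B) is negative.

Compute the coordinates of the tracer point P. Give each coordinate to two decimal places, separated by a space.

3.18 5.20

A=(0,0), D=(12.00,0)
B = A + 4.00·(cos72°, sin72°) = (1.2361, 3.8042)
|BD| = 11.4164
circle(B,5.00) ∩ circle(D,10.00): a=2.4235, h=4.3734
  candidates: C₊=(4.9784,7.1201) cross=49.929; C₋=(2.0637,-1.1268) cross=-49.929
  mode - wants cross < 0 → take C=(2.0637,-1.1268) (cross=-49.929)
ex = (C−B)/|BC| = (0.1655,-0.9862); ey = (0.9862,0.1655)
P = B + -1.05·ex + 2.15·ey = (3.1826,5.1956)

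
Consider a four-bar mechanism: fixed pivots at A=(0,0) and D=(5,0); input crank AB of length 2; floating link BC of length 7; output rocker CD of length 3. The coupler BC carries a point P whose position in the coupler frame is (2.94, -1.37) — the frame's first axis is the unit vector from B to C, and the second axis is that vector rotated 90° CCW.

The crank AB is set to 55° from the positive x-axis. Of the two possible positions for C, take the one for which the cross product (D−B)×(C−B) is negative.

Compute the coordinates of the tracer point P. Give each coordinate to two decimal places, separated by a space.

2.81 -1.14

A=(0,0), D=(5.00,0)
B = A + 2.00·(cos55°, sin55°) = (1.1472, 1.6383)
|BD| = 4.1867
circle(B,7.00) ∩ circle(D,3.00): a=6.8704, h=1.3408
  candidates: C₊=(7.9944,0.1838) cross=5.614; C₋=(6.9450,-2.2841) cross=-5.614
  mode - wants cross < 0 → take C=(6.9450,-2.2841) (cross=-5.614)
ex = (C−B)/|BC| = (0.8283,-0.5603); ey = (0.5603,0.8283)
P = B + 2.94·ex + -1.37·ey = (2.8146,-1.1438)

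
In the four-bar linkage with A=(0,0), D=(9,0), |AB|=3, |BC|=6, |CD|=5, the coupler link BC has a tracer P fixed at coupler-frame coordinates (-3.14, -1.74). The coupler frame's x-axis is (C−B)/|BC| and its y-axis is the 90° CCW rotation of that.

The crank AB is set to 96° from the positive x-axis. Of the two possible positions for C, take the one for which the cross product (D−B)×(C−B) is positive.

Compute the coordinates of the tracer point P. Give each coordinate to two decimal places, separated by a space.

-3.22 0.88

A=(0,0), D=(9.00,0)
B = A + 3.00·(cos96°, sin96°) = (-0.3136, 2.9836)
|BD| = 9.7798
circle(B,6.00) ∩ circle(D,5.00): a=5.4523, h=2.5045
  candidates: C₊=(5.6428,3.7053) cross=24.494; C₋=(4.1147,-1.0649) cross=-24.494
  mode + wants cross > 0 → take C=(5.6428,3.7053) (cross=24.494)
ex = (C−B)/|BC| = (0.9927,0.1203); ey = (-0.1203,0.9927)
P = B + -3.14·ex + -1.74·ey = (-3.2215,0.8785)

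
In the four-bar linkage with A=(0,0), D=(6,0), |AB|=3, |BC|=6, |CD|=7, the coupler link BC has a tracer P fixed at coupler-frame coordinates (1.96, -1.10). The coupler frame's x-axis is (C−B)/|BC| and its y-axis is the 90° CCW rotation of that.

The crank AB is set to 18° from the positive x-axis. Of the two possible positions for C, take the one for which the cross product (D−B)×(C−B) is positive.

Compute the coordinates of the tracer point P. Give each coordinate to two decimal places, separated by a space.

4.37 2.59

A=(0,0), D=(6.00,0)
B = A + 3.00·(cos18°, sin18°) = (2.8532, 0.9271)
|BD| = 3.2805
circle(B,6.00) ∩ circle(D,7.00): a=-0.3411, h=5.9903
  candidates: C₊=(4.2188,6.7696) cross=19.651; C₋=(0.8332,-4.7227) cross=-19.651
  mode + wants cross > 0 → take C=(4.2188,6.7696) (cross=19.651)
ex = (C−B)/|BC| = (0.2276,0.9738); ey = (-0.9738,0.2276)
P = B + 1.96·ex + -1.10·ey = (4.3704,2.5853)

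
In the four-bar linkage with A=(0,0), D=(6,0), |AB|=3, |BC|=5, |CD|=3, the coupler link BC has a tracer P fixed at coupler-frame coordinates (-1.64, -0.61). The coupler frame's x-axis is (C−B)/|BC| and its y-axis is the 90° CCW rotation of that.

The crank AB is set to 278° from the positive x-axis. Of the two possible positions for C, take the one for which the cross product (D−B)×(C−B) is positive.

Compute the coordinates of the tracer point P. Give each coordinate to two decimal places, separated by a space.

A=(0,0), D=(6.00,0)
B = A + 3.00·(cos278°, sin278°) = (0.4175, -2.9708)
|BD| = 6.3237
circle(B,5.00) ∩ circle(D,3.00): a=4.4269, h=2.3243
  candidates: C₊=(3.2336,1.1607) cross=14.698; C₋=(5.4174,-2.9429) cross=-14.698
  mode + wants cross > 0 → take C=(3.2336,1.1607) (cross=14.698)
ex = (C−B)/|BC| = (0.5632,0.8263); ey = (-0.8263,0.5632)
P = B + -1.64·ex + -0.61·ey = (-0.0021,-4.6695)

-0.00 -4.67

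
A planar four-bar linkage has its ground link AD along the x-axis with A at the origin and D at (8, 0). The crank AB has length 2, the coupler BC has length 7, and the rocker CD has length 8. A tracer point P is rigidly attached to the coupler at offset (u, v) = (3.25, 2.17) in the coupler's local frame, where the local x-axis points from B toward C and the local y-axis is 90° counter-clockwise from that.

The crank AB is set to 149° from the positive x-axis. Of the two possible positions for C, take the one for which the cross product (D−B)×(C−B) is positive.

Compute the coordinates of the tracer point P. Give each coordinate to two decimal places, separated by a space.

-1.15 4.90

A=(0,0), D=(8.00,0)
B = A + 2.00·(cos149°, sin149°) = (-1.7143, 1.0301)
|BD| = 9.7688
circle(B,7.00) ∩ circle(D,8.00): a=4.1166, h=5.6616
  candidates: C₊=(2.9763,6.2260) cross=55.307; C₋=(1.7824,-5.0340) cross=-55.307
  mode + wants cross > 0 → take C=(2.9763,6.2260) (cross=55.307)
ex = (C−B)/|BC| = (0.6701,0.7423); ey = (-0.7423,0.6701)
P = B + 3.25·ex + 2.17·ey = (-1.1473,4.8966)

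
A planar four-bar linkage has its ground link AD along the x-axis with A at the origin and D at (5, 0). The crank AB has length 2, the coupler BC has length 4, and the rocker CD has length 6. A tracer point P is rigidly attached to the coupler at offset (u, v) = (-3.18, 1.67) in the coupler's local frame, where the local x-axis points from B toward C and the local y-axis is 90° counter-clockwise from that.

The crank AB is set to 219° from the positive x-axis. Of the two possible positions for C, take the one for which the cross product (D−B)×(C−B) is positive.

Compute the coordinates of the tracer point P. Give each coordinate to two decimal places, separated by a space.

-4.06 -3.83

A=(0,0), D=(5.00,0)
B = A + 2.00·(cos219°, sin219°) = (-1.5543, -1.2586)
|BD| = 6.6740
circle(B,4.00) ∩ circle(D,6.00): a=1.8387, h=3.5524
  candidates: C₊=(-0.4185,2.5767) cross=23.709; C₋=(0.9213,-4.4005) cross=-23.709
  mode + wants cross > 0 → take C=(-0.4185,2.5767) (cross=23.709)
ex = (C−B)/|BC| = (0.2839,0.9588); ey = (-0.9588,0.2839)
P = B + -3.18·ex + 1.67·ey = (-4.0585,-3.8336)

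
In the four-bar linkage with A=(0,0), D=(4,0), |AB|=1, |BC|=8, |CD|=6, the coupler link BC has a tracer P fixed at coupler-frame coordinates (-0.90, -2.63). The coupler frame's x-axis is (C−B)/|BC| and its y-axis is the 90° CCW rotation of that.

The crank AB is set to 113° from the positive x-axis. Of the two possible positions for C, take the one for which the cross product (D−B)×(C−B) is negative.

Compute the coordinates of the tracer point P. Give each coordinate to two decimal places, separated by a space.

A=(0,0), D=(4.00,0)
B = A + 1.00·(cos113°, sin113°) = (-0.3907, 0.9205)
|BD| = 4.4862
circle(B,8.00) ∩ circle(D,6.00): a=5.3638, h=5.9355
  candidates: C₊=(6.0768,5.6291) cross=26.628; C₋=(3.6410,-5.9893) cross=-26.628
  mode - wants cross < 0 → take C=(3.6410,-5.9893) (cross=-26.628)
ex = (C−B)/|BC| = (0.5040,-0.8637); ey = (0.8637,0.5040)
P = B + -0.90·ex + -2.63·ey = (-3.1159,0.3724)

-3.12 0.37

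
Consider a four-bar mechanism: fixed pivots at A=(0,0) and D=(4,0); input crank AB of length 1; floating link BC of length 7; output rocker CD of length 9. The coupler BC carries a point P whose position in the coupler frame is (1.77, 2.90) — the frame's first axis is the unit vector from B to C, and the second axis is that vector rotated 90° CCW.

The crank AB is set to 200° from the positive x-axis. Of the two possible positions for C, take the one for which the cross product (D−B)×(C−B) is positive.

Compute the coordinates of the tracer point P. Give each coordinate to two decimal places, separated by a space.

A=(0,0), D=(4.00,0)
B = A + 1.00·(cos200°, sin200°) = (-0.9397, -0.3420)
|BD| = 4.9515
circle(B,7.00) ∩ circle(D,9.00): a=-0.7556, h=6.9591
  candidates: C₊=(-2.1742,6.5483) cross=34.458; C₋=(-1.2128,-7.3367) cross=-34.458
  mode + wants cross > 0 → take C=(-2.1742,6.5483) (cross=34.458)
ex = (C−B)/|BC| = (-0.1764,0.9843); ey = (-0.9843,-0.1764)
P = B + 1.77·ex + 2.90·ey = (-4.1064,0.8888)

-4.11 0.89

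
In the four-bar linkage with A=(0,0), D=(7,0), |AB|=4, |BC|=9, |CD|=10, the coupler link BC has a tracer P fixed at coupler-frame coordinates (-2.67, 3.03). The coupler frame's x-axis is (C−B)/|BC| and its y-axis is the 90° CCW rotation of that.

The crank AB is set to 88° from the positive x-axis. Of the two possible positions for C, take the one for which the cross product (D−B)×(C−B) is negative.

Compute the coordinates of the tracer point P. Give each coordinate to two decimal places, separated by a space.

3.67 5.96

A=(0,0), D=(7.00,0)
B = A + 4.00·(cos88°, sin88°) = (0.1396, 3.9976)
|BD| = 7.9401
circle(B,9.00) ∩ circle(D,10.00): a=2.7736, h=8.5620
  candidates: C₊=(6.8467,9.9988) cross=67.983; C₋=(-1.7746,-4.7965) cross=-67.983
  mode - wants cross < 0 → take C=(-1.7746,-4.7965) (cross=-67.983)
ex = (C−B)/|BC| = (-0.2127,-0.9771); ey = (0.9771,-0.2127)
P = B + -2.67·ex + 3.03·ey = (3.6681,5.9620)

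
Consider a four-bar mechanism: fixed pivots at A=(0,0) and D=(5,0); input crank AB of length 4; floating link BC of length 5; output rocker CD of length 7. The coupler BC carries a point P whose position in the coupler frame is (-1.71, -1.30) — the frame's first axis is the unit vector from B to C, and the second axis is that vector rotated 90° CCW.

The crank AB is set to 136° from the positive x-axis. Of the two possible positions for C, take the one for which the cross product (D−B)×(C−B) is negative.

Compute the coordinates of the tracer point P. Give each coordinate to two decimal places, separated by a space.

A=(0,0), D=(5.00,0)
B = A + 4.00·(cos136°, sin136°) = (-2.8774, 2.7786)
|BD| = 8.3531
circle(B,5.00) ∩ circle(D,7.00): a=2.7399, h=4.1824
  candidates: C₊=(1.0978,5.8115) cross=34.936; C₋=(-1.6847,-2.0771) cross=-34.936
  mode - wants cross < 0 → take C=(-1.6847,-2.0771) (cross=-34.936)
ex = (C−B)/|BC| = (0.2385,-0.9711); ey = (0.9711,0.2385)
P = B + -1.71·ex + -1.30·ey = (-4.5477,4.1292)

-4.55 4.13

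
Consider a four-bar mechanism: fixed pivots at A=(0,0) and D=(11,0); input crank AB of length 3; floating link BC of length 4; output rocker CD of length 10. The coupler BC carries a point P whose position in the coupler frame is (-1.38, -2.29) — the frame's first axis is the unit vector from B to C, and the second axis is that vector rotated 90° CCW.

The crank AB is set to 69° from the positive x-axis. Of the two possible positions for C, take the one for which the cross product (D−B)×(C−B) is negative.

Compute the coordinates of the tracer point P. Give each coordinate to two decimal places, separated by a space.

-1.21 4.18

A=(0,0), D=(11.00,0)
B = A + 3.00·(cos69°, sin69°) = (1.0751, 2.8007)
|BD| = 10.3125
circle(B,4.00) ∩ circle(D,10.00): a=1.0835, h=3.8505
  candidates: C₊=(3.1636,6.2122) cross=39.708; C₋=(1.0722,-1.1993) cross=-39.708
  mode - wants cross < 0 → take C=(1.0722,-1.1993) (cross=-39.708)
ex = (C−B)/|BC| = (-0.0007,-1.0000); ey = (1.0000,-0.0007)
P = B + -1.38·ex + -2.29·ey = (-1.2139,4.1824)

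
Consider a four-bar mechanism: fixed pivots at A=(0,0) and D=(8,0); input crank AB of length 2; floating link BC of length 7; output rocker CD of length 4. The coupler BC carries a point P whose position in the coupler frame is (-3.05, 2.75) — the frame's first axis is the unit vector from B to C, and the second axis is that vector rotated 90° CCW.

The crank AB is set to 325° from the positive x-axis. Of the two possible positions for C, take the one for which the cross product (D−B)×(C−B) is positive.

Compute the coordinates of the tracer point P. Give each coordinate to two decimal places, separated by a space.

-2.46 -1.32

A=(0,0), D=(8.00,0)
B = A + 2.00·(cos325°, sin325°) = (1.6383, -1.1472)
|BD| = 6.4643
circle(B,7.00) ∩ circle(D,4.00): a=5.7846, h=3.9418
  candidates: C₊=(6.6316,3.7587) cross=25.481; C₋=(8.0306,-3.9999) cross=-25.481
  mode + wants cross > 0 → take C=(6.6316,3.7587) (cross=25.481)
ex = (C−B)/|BC| = (0.7133,0.7008); ey = (-0.7008,0.7133)
P = B + -3.05·ex + 2.75·ey = (-2.4646,-1.3230)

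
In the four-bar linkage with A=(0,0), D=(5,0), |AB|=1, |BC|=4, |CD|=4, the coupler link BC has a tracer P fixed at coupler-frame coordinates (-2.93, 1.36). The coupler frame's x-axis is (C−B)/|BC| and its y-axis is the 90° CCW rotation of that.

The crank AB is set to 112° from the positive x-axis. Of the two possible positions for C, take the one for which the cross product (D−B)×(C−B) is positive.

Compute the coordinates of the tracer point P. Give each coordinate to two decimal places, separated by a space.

-3.53 0.24

A=(0,0), D=(5.00,0)
B = A + 1.00·(cos112°, sin112°) = (-0.3746, 0.9272)
|BD| = 5.4540
circle(B,4.00) ∩ circle(D,4.00): a=2.7270, h=2.9263
  candidates: C₊=(2.8102,3.3473) cross=15.960; C₋=(1.8152,-2.4202) cross=-15.960
  mode + wants cross > 0 → take C=(2.8102,3.3473) (cross=15.960)
ex = (C−B)/|BC| = (0.7962,0.6050); ey = (-0.6050,0.7962)
P = B + -2.93·ex + 1.36·ey = (-3.5303,0.2372)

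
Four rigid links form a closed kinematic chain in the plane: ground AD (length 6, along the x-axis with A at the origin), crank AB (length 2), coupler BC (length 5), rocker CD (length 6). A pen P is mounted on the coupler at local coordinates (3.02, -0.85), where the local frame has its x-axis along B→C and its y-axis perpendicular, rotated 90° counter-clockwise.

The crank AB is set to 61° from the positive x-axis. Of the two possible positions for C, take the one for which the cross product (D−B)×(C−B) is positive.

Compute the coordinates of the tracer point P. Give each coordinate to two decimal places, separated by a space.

A=(0,0), D=(6.00,0)
B = A + 2.00·(cos61°, sin61°) = (0.9696, 1.7492)
|BD| = 5.3258
circle(B,5.00) ∩ circle(D,6.00): a=1.6302, h=4.7268
  candidates: C₊=(4.0619,5.6784) cross=25.174; C₋=(0.9569,-3.2507) cross=-25.174
  mode + wants cross > 0 → take C=(4.0619,5.6784) (cross=25.174)
ex = (C−B)/|BC| = (0.6185,0.7858); ey = (-0.7858,0.6185)
P = B + 3.02·ex + -0.85·ey = (3.5053,3.5967)

3.51 3.60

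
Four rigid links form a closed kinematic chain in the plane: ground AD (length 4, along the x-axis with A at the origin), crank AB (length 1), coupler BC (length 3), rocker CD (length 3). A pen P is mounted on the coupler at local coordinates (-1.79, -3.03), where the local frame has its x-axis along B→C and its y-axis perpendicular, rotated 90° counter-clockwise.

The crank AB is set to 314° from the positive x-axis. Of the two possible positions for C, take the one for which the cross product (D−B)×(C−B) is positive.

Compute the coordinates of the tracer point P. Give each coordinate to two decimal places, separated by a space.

2.83 -3.52

A=(0,0), D=(4.00,0)
B = A + 1.00·(cos314°, sin314°) = (0.6947, -0.7193)
|BD| = 3.3827
circle(B,3.00) ∩ circle(D,3.00): a=1.6914, h=2.4778
  candidates: C₊=(1.8204,2.0614) cross=8.382; C₋=(2.8742,-2.7808) cross=-8.382
  mode + wants cross > 0 → take C=(1.8204,2.0614) (cross=8.382)
ex = (C−B)/|BC| = (0.3753,0.9269); ey = (-0.9269,0.3753)
P = B + -1.79·ex + -3.03·ey = (2.8315,-3.5156)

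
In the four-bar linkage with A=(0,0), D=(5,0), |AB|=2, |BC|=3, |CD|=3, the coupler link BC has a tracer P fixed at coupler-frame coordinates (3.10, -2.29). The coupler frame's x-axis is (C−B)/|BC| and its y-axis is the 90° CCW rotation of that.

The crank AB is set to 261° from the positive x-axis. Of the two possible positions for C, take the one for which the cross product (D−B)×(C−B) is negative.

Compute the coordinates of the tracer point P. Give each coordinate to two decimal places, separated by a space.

A=(0,0), D=(5.00,0)
B = A + 2.00·(cos261°, sin261°) = (-0.3129, -1.9754)
|BD| = 5.6682
circle(B,3.00) ∩ circle(D,3.00): a=2.8341, h=0.9838
  candidates: C₊=(2.0007,-0.0656) cross=5.576; C₋=(2.6864,-1.9098) cross=-5.576
  mode - wants cross < 0 → take C=(2.6864,-1.9098) (cross=-5.576)
ex = (C−B)/|BC| = (0.9998,0.0219); ey = (-0.0219,0.9998)
P = B + 3.10·ex + -2.29·ey = (2.8365,-4.1971)

2.84 -4.20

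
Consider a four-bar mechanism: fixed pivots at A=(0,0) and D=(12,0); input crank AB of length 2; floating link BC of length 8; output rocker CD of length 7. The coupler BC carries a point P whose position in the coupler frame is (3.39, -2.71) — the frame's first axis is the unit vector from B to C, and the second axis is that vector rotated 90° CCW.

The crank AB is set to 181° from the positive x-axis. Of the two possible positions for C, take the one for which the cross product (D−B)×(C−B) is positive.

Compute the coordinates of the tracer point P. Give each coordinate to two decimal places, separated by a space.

A=(0,0), D=(12.00,0)
B = A + 2.00·(cos181°, sin181°) = (-1.9997, -0.0349)
|BD| = 13.9997
circle(B,8.00) ∩ circle(D,7.00): a=7.5356, h=2.6860
  candidates: C₊=(5.5292,2.6699) cross=37.604; C₋=(5.5426,-2.7022) cross=-37.604
  mode + wants cross > 0 → take C=(5.5292,2.6699) (cross=37.604)
ex = (C−B)/|BC| = (0.9411,0.3381); ey = (-0.3381,0.9411)
P = B + 3.39·ex + -2.71·ey = (2.1069,-1.4391)

2.11 -1.44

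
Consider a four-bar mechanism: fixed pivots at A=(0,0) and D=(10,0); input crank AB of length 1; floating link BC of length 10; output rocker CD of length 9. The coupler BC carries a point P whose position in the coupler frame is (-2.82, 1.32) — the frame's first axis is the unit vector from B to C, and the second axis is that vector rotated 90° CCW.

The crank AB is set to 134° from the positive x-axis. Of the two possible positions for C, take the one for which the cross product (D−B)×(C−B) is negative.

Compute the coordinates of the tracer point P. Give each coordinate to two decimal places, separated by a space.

A=(0,0), D=(10.00,0)
B = A + 1.00·(cos134°, sin134°) = (-0.6947, 0.7193)
|BD| = 10.7188
circle(B,10.00) ∩ circle(D,9.00): a=6.2457, h=7.8097
  candidates: C₊=(6.0611,8.0923) cross=83.711; C₋=(5.0129,-7.4919) cross=-83.711
  mode - wants cross < 0 → take C=(5.0129,-7.4919) (cross=-83.711)
ex = (C−B)/|BC| = (0.5708,-0.8211); ey = (0.8211,0.5708)
P = B + -2.82·ex + 1.32·ey = (-1.2203,3.7883)

-1.22 3.79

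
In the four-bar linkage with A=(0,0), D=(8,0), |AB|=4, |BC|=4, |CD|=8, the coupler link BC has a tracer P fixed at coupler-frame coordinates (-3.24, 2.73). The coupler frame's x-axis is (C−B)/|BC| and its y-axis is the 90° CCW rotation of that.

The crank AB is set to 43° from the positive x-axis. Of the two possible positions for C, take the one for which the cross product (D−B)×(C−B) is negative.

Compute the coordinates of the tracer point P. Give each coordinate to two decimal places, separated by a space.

7.16 2.94

A=(0,0), D=(8.00,0)
B = A + 4.00·(cos43°, sin43°) = (2.9254, 2.7280)
|BD| = 5.7614
circle(B,4.00) ∩ circle(D,8.00): a=-1.2850, h=3.7880
  candidates: C₊=(3.5872,6.6729) cross=21.824; C₋=(0.0000,0.0000) cross=-21.824
  mode - wants cross < 0 → take C=(0.0000,0.0000) (cross=-21.824)
ex = (C−B)/|BC| = (-0.7314,-0.6820); ey = (0.6820,-0.7314)
P = B + -3.24·ex + 2.73·ey = (7.1569,2.9411)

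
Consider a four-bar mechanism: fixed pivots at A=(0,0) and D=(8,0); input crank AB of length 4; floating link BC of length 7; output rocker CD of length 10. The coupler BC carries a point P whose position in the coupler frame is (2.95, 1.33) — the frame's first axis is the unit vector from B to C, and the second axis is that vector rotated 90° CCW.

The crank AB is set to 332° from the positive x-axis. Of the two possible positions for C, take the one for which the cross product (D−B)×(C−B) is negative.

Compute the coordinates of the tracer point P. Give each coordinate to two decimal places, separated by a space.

4.80 -4.85

A=(0,0), D=(8.00,0)
B = A + 4.00·(cos332°, sin332°) = (3.5318, -1.8779)
|BD| = 4.8468
circle(B,7.00) ∩ circle(D,10.00): a=-2.8378, h=6.3990
  candidates: C₊=(-1.5636,2.9217) cross=31.014; C₋=(3.3949,-8.8765) cross=-31.014
  mode - wants cross < 0 → take C=(3.3949,-8.8765) (cross=-31.014)
ex = (C−B)/|BC| = (-0.0196,-0.9998); ey = (0.9998,-0.0196)
P = B + 2.95·ex + 1.33·ey = (4.8038,-4.8533)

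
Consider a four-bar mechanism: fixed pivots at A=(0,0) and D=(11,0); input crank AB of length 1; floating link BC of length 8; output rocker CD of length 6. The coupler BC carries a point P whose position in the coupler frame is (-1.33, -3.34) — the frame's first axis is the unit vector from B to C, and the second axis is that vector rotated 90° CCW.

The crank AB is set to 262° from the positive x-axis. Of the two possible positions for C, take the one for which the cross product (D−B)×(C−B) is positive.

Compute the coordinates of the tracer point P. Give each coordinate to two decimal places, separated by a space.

0.76 -4.47

A=(0,0), D=(11.00,0)
B = A + 1.00·(cos262°, sin262°) = (-0.1392, -0.9903)
|BD| = 11.1831
circle(B,8.00) ∩ circle(D,6.00): a=6.8434, h=4.1433
  candidates: C₊=(6.3105,3.7428) cross=46.335; C₋=(7.0443,-4.5113) cross=-46.335
  mode + wants cross > 0 → take C=(6.3105,3.7428) (cross=46.335)
ex = (C−B)/|BC| = (0.8062,0.5916); ey = (-0.5916,0.8062)
P = B + -1.33·ex + -3.34·ey = (0.7646,-4.4699)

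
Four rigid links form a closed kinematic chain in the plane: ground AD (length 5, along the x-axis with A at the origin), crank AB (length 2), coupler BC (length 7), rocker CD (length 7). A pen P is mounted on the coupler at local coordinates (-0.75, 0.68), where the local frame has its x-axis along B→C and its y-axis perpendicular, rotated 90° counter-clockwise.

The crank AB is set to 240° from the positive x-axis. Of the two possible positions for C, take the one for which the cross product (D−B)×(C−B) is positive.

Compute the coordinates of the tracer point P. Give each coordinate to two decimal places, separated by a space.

A=(0,0), D=(5.00,0)
B = A + 2.00·(cos240°, sin240°) = (-1.0000, -1.7321)
|BD| = 6.2450
circle(B,7.00) ∩ circle(D,7.00): a=3.1225, h=6.2650
  candidates: C₊=(0.2624,5.1532) cross=39.125; C₋=(3.7376,-6.8852) cross=-39.125
  mode + wants cross > 0 → take C=(0.2624,5.1532) (cross=39.125)
ex = (C−B)/|BC| = (0.1803,0.9836); ey = (-0.9836,0.1803)
P = B + -0.75·ex + 0.68·ey = (-1.8041,-2.3471)

-1.80 -2.35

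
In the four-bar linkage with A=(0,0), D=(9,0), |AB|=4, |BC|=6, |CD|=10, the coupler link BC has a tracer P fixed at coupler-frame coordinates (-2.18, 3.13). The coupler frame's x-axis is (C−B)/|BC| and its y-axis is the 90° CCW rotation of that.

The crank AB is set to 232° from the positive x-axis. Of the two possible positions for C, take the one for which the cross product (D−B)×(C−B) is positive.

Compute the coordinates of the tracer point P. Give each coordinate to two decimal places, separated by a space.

A=(0,0), D=(9.00,0)
B = A + 4.00·(cos232°, sin232°) = (-2.4626, -3.1520)
|BD| = 11.8881
circle(B,6.00) ∩ circle(D,10.00): a=3.2523, h=5.0421
  candidates: C₊=(-0.6636,2.5719) cross=59.941; C₋=(2.0101,-7.1513) cross=-59.941
  mode + wants cross > 0 → take C=(-0.6636,2.5719) (cross=59.941)
ex = (C−B)/|BC| = (0.2998,0.9540); ey = (-0.9540,0.2998)
P = B + -2.18·ex + 3.13·ey = (-6.1023,-4.2932)

-6.10 -4.29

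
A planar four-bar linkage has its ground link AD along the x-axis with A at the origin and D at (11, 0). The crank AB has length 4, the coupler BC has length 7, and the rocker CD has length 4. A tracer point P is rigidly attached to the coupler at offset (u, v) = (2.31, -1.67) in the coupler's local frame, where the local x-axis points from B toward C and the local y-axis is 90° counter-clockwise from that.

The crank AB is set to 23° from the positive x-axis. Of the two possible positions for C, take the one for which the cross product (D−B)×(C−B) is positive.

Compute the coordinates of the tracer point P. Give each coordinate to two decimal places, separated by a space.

A=(0,0), D=(11.00,0)
B = A + 4.00·(cos23°, sin23°) = (3.6820, 1.5629)
|BD| = 7.4830
circle(B,7.00) ∩ circle(D,4.00): a=5.9465, h=3.6931
  candidates: C₊=(10.2687,3.9326) cross=27.636; C₋=(8.7260,-3.2907) cross=-27.636
  mode + wants cross > 0 → take C=(10.2687,3.9326) (cross=27.636)
ex = (C−B)/|BC| = (0.9410,0.3385); ey = (-0.3385,0.9410)
P = B + 2.31·ex + -1.67·ey = (6.4210,0.7735)

6.42 0.77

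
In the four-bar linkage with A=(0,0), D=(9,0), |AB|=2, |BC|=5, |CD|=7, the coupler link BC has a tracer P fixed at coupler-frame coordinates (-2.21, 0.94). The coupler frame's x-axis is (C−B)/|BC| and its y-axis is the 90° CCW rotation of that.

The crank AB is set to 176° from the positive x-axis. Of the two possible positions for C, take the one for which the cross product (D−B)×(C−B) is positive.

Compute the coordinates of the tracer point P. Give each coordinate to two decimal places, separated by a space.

-4.39 -0.05

A=(0,0), D=(9.00,0)
B = A + 2.00·(cos176°, sin176°) = (-1.9951, 0.1395)
|BD| = 10.9960
circle(B,5.00) ∩ circle(D,7.00): a=4.4067, h=2.3624
  candidates: C₊=(2.4412,2.4458) cross=25.977; C₋=(2.3812,-2.2786) cross=-25.977
  mode + wants cross > 0 → take C=(2.4412,2.4458) (cross=25.977)
ex = (C−B)/|BC| = (0.8873,0.4613); ey = (-0.4613,0.8873)
P = B + -2.21·ex + 0.94·ey = (-4.3896,-0.0458)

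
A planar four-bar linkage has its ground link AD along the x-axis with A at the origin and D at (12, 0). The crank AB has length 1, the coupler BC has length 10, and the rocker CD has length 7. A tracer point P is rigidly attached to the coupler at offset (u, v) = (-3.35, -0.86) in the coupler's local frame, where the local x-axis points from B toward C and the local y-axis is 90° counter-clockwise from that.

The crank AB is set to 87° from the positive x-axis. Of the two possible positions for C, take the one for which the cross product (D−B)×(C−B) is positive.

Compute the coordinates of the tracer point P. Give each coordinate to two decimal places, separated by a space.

A=(0,0), D=(12.00,0)
B = A + 1.00·(cos87°, sin87°) = (0.0523, 0.9986)
|BD| = 11.9893
circle(B,10.00) ∩ circle(D,7.00): a=8.1216, h=5.8344
  candidates: C₊=(8.6316,6.1363) cross=69.951; C₋=(7.6597,-5.4920) cross=-69.951
  mode + wants cross > 0 → take C=(8.6316,6.1363) (cross=69.951)
ex = (C−B)/|BC| = (0.8579,0.5138); ey = (-0.5138,0.8579)
P = B + -3.35·ex + -0.86·ey = (-2.3799,-1.4603)

-2.38 -1.46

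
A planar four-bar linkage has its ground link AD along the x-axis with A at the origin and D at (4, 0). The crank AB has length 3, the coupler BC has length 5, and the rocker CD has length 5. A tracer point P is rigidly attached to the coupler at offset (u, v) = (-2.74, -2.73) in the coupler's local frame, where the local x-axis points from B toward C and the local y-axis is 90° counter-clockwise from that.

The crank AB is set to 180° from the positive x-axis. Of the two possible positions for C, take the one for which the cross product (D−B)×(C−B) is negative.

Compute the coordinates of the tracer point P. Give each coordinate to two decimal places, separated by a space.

-6.87 0.05

A=(0,0), D=(4.00,0)
B = A + 3.00·(cos180°, sin180°) = (-3.0000, 0.0000)
|BD| = 7.0000
circle(B,5.00) ∩ circle(D,5.00): a=3.5000, h=3.5707
  candidates: C₊=(0.5000,3.5707) cross=24.995; C₋=(0.5000,-3.5707) cross=-24.995
  mode - wants cross < 0 → take C=(0.5000,-3.5707) (cross=-24.995)
ex = (C−B)/|BC| = (0.7000,-0.7141); ey = (0.7141,0.7000)
P = B + -2.74·ex + -2.73·ey = (-6.8676,0.0458)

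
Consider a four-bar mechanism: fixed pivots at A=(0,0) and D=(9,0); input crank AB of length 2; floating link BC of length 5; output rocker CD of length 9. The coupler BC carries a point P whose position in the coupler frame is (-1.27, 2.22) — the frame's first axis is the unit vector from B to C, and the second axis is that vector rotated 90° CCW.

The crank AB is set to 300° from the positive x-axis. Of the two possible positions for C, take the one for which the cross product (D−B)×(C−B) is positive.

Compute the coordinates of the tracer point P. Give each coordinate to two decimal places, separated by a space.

-1.11 -3.17

A=(0,0), D=(9.00,0)
B = A + 2.00·(cos300°, sin300°) = (1.0000, -1.7321)
|BD| = 8.1854
circle(B,5.00) ∩ circle(D,9.00): a=0.6719, h=4.9546
  candidates: C₊=(0.6083,3.2526) cross=40.556; C₋=(2.7051,-6.4323) cross=-40.556
  mode + wants cross > 0 → take C=(0.6083,3.2526) (cross=40.556)
ex = (C−B)/|BC| = (-0.0783,0.9969); ey = (-0.9969,-0.0783)
P = B + -1.27·ex + 2.22·ey = (-1.1137,-3.1721)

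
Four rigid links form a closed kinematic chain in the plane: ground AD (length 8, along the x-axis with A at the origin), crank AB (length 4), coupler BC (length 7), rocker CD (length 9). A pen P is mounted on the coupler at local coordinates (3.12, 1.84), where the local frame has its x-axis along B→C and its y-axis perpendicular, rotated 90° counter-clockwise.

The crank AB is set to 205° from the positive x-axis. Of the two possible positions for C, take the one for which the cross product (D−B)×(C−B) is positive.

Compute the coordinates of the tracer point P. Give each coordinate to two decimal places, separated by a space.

-3.54 1.93

A=(0,0), D=(8.00,0)
B = A + 4.00·(cos205°, sin205°) = (-3.6252, -1.6905)
|BD| = 11.7475
circle(B,7.00) ∩ circle(D,9.00): a=4.5118, h=5.3520
  candidates: C₊=(0.0694,4.2551) cross=62.873; C₋=(1.6097,-6.3375) cross=-62.873
  mode + wants cross > 0 → take C=(0.0694,4.2551) (cross=62.873)
ex = (C−B)/|BC| = (0.5278,0.8494); ey = (-0.8494,0.5278)
P = B + 3.12·ex + 1.84·ey = (-3.5413,1.9307)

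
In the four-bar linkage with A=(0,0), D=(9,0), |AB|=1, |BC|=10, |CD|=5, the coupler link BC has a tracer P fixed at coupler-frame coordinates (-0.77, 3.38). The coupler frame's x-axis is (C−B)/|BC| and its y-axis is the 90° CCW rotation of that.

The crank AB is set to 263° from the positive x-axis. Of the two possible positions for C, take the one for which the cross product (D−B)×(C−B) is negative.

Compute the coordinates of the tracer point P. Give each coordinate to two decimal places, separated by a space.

0.53 2.41

A=(0,0), D=(9.00,0)
B = A + 1.00·(cos263°, sin263°) = (-0.1219, -0.9925)
|BD| = 9.1757
circle(B,10.00) ∩ circle(D,5.00): a=8.6747, h=4.9748
  candidates: C₊=(7.9638,4.8915) cross=45.648; C₋=(9.0401,-4.9998) cross=-45.648
  mode - wants cross < 0 → take C=(9.0401,-4.9998) (cross=-45.648)
ex = (C−B)/|BC| = (0.9162,-0.4007); ey = (0.4007,0.9162)
P = B + -0.77·ex + 3.38·ey = (0.5271,2.4128)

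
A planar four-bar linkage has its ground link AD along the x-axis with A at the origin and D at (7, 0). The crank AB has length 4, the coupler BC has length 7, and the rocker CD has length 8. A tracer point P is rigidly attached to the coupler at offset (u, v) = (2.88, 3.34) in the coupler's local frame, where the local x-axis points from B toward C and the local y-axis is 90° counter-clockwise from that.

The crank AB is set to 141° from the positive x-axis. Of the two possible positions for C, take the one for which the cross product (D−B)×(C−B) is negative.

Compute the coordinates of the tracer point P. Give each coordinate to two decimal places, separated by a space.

1.15 1.39

A=(0,0), D=(7.00,0)
B = A + 4.00·(cos141°, sin141°) = (-3.1086, 2.5173)
|BD| = 10.4173
circle(B,7.00) ∩ circle(D,8.00): a=4.4887, h=5.3714
  candidates: C₊=(2.5450,6.6448) cross=55.955; C₋=(-0.0509,-3.7796) cross=-55.955
  mode - wants cross < 0 → take C=(-0.0509,-3.7796) (cross=-55.955)
ex = (C−B)/|BC| = (0.4368,-0.8996); ey = (0.8996,0.4368)
P = B + 2.88·ex + 3.34·ey = (1.1539,1.3855)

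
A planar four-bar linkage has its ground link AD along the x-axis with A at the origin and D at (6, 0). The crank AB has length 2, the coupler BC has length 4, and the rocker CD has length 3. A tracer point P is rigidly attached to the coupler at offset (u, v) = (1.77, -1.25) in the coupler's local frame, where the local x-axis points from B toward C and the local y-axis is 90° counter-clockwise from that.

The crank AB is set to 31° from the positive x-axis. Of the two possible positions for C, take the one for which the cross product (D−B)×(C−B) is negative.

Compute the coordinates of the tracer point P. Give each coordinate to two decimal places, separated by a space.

A=(0,0), D=(6.00,0)
B = A + 2.00·(cos31°, sin31°) = (1.7143, 1.0301)
|BD| = 4.4077
circle(B,4.00) ∩ circle(D,3.00): a=2.9979, h=2.6481
  candidates: C₊=(5.2481,2.9042) cross=11.672; C₋=(4.0104,-2.2453) cross=-11.672
  mode - wants cross < 0 → take C=(4.0104,-2.2453) (cross=-11.672)
ex = (C−B)/|BC| = (0.5740,-0.8188); ey = (0.8188,0.5740)
P = B + 1.77·ex + -1.25·ey = (1.7068,-1.1368)

1.71 -1.14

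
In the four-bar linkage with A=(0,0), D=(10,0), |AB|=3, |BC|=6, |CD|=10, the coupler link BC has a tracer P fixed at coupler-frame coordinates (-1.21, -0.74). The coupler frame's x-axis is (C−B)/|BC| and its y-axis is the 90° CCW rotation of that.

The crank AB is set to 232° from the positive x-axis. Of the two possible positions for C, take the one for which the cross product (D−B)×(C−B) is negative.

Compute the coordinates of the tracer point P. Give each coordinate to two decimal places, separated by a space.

A=(0,0), D=(10.00,0)
B = A + 3.00·(cos232°, sin232°) = (-1.8470, -2.3640)
|BD| = 12.0806
circle(B,6.00) ∩ circle(D,10.00): a=3.3914, h=4.9496
  candidates: C₊=(0.5103,3.1535) cross=59.794; C₋=(2.4474,-6.5543) cross=-59.794
  mode - wants cross < 0 → take C=(2.4474,-6.5543) (cross=-59.794)
ex = (C−B)/|BC| = (0.7157,-0.6984); ey = (0.6984,0.7157)
P = B + -1.21·ex + -0.74·ey = (-3.2298,-2.0486)

-3.23 -2.05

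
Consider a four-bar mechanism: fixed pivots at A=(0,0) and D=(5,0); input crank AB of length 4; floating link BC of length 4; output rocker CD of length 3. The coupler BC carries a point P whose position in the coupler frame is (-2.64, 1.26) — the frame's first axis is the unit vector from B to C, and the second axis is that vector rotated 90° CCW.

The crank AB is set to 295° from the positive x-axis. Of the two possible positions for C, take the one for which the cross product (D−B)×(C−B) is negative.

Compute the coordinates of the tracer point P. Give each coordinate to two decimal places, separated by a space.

-1.13 -2.84

A=(0,0), D=(5.00,0)
B = A + 4.00·(cos295°, sin295°) = (1.6905, -3.6252)
|BD| = 4.9087
circle(B,4.00) ∩ circle(D,3.00): a=3.1674, h=2.4429
  candidates: C₊=(2.0218,0.3610) cross=11.991; C₋=(5.6301,-2.9331) cross=-11.991
  mode - wants cross < 0 → take C=(5.6301,-2.9331) (cross=-11.991)
ex = (C−B)/|BC| = (0.9849,0.1730); ey = (-0.1730,0.9849)
P = B + -2.64·ex + 1.26·ey = (-1.1277,-2.8411)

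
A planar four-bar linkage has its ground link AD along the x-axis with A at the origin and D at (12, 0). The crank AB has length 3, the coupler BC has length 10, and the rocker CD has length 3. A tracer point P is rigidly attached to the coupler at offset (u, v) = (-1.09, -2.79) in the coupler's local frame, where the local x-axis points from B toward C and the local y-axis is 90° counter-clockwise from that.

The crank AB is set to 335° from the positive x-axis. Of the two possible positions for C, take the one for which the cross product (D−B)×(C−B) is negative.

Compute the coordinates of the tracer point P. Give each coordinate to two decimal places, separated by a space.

A=(0,0), D=(12.00,0)
B = A + 3.00·(cos335°, sin335°) = (2.7189, -1.2679)
|BD| = 9.3673
circle(B,10.00) ∩ circle(D,3.00): a=9.5410, h=2.9950
  candidates: C₊=(11.7667,2.9909) cross=28.055; C₋=(12.5775,-2.9439) cross=-28.055
  mode - wants cross < 0 → take C=(12.5775,-2.9439) (cross=-28.055)
ex = (C−B)/|BC| = (0.9859,-0.1676); ey = (0.1676,0.9859)
P = B + -1.09·ex + -2.79·ey = (1.1767,-3.8357)

1.18 -3.84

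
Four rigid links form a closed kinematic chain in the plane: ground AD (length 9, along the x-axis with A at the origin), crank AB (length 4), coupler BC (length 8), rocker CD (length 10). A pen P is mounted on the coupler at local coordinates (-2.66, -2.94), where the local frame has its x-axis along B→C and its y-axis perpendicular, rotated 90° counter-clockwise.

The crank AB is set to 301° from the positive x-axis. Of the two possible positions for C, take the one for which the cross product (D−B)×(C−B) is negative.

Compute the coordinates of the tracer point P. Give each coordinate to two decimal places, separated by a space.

A=(0,0), D=(9.00,0)
B = A + 4.00·(cos301°, sin301°) = (2.0602, -3.4287)
|BD| = 7.7406
circle(B,8.00) ∩ circle(D,10.00): a=1.5449, h=7.8494
  candidates: C₊=(-0.0316,4.2930) cross=60.759; C₋=(6.9221,-9.7817) cross=-60.759
  mode - wants cross < 0 → take C=(6.9221,-9.7817) (cross=-60.759)
ex = (C−B)/|BC| = (0.6077,-0.7941); ey = (0.7941,0.6077)
P = B + -2.66·ex + -2.94·ey = (-1.8912,-3.1030)

-1.89 -3.10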